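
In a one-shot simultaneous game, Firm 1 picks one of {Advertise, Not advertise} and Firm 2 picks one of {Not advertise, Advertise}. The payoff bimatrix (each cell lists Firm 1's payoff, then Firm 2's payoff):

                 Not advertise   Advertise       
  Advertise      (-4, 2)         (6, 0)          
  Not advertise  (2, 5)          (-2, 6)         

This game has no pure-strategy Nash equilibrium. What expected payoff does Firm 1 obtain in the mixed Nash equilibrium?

Firm 2's mix must leave Firm 1 indifferent between Advertise and Not advertise.
  Firm 1's payoff from Advertise: q·(-4) + (1−q)·6 = -10q + 6
  Firm 1's payoff from Not advertise: q·2 + (1−q)·(-2) = 4q - 2
  -10q + 6 = 4q - 2  ⇒  -14q = -8  ⇒  q = 4/7.
At equilibrium Firm 1 is indifferent across rows, so Firm 1's payoff equals the payoff from Advertise: (4/7)·(-4) + (3/7)·6 = 2/7.

2/7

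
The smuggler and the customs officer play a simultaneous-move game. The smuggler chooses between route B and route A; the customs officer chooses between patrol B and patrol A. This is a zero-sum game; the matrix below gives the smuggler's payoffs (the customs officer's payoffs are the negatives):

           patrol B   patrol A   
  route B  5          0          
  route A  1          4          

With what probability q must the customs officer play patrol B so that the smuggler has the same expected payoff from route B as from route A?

q = 1/2

The smuggler's indifference between route B and route A determines the customs officer's mixing probability q:
  the smuggler's payoff to route B: q·5 + (1−q)·0 = 5q
  the smuggler's payoff to route A: q·1 + (1−q)·4 = -3q + 4
  5q = -3q + 4  ⇒  8q = 4  ⇒  q = 1/2.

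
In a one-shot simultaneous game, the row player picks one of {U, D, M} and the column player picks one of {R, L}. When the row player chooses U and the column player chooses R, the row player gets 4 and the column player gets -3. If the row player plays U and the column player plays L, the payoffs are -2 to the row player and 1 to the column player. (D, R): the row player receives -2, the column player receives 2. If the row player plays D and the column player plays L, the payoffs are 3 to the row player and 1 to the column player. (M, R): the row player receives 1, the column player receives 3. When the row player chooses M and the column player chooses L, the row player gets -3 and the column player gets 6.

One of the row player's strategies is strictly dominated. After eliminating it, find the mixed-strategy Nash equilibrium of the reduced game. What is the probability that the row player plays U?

p = 1/5

The row player's strategy M is strictly dominated by U: 4 > 1 and -2 > -3. Eliminate M.
In a mixed equilibrium the column player is indifferent between R and L; this condition fixes p.
  the column player's expected payoff from R: p·(-3) + (1−p)·2 = -5p + 2
  the column player's expected payoff from L: p·1 + (1−p)·1 = 1
  -5p + 2 = 1  ⇒  -5p = -1  ⇒  p = 1/5.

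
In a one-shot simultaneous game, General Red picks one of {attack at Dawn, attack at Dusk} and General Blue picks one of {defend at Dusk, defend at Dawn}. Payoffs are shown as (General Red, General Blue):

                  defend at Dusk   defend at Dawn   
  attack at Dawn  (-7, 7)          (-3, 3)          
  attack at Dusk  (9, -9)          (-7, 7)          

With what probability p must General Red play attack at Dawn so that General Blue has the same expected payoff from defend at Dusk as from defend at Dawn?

In a mixed equilibrium General Blue is indifferent between defend at Dusk and defend at Dawn; this condition fixes p.
  General Blue's expected payoff from defend at Dusk: p·7 + (1−p)·(-9) = 16p - 9
  General Blue's expected payoff from defend at Dawn: p·3 + (1−p)·7 = -4p + 7
  16p - 9 = -4p + 7  ⇒  20p = 16  ⇒  p = 4/5.

p = 4/5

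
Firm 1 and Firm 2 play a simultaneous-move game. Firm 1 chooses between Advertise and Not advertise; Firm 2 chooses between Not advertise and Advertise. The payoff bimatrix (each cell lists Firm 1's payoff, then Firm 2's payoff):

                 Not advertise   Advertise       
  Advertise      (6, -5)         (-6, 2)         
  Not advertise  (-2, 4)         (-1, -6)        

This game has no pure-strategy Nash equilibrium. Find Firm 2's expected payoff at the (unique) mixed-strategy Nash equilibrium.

Firm 1's mix must leave Firm 2 indifferent between Not advertise and Advertise.
  Firm 2's payoff to Not advertise: p·(-5) + (1−p)·4 = -9p + 4
  Firm 2's payoff to Advertise: p·2 + (1−p)·(-6) = 8p - 6
  -9p + 4 = 8p - 6  ⇒  -17p = -10  ⇒  p = 10/17.
At equilibrium Firm 2 is indifferent across columns, so Firm 2's payoff equals the payoff from Not advertise: (10/17)·(-5) + (7/17)·4 = -22/17.

-22/17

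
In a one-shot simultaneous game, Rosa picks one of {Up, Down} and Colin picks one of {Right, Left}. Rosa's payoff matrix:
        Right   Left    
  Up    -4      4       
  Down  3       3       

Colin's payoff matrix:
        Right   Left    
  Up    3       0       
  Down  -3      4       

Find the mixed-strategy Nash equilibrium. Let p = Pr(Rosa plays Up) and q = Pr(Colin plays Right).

For Colin to be willing to mix, Colin must be indifferent between Right and Left, which pins down Rosa's mix.
  Colin's expected payoff from Right: p·3 + (1−p)·(-3) = 6p - 3
  Colin's expected payoff from Left: p·0 + (1−p)·4 = -4p + 4
  6p - 3 = -4p + 4  ⇒  10p = 7  ⇒  p = 7/10.
For Rosa to be willing to mix, Rosa must be indifferent between Up and Down, which pins down Colin's mix.
  Rosa's payoff from Up: q·(-4) + (1−q)·4 = -8q + 4
  Rosa's payoff from Down: q·3 + (1−q)·3 = 3
  -8q + 4 = 3  ⇒  -8q = -1  ⇒  q = 1/8.

p = 7/10, q = 1/8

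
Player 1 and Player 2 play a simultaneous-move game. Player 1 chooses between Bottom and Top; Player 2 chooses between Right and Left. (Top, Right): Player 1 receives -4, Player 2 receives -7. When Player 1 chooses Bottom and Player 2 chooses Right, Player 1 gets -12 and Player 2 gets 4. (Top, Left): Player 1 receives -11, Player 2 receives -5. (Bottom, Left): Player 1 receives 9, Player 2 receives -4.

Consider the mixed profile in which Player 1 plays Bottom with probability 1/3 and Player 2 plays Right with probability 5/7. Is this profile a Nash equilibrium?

No

Given Player 1's mix p = 1/3, Player 2's payoff from Right is -10/3 but from Left is -14/3. Player 2 strictly prefers Right, so Player 2 would not mix.
So the proposed profile is not a Nash equilibrium.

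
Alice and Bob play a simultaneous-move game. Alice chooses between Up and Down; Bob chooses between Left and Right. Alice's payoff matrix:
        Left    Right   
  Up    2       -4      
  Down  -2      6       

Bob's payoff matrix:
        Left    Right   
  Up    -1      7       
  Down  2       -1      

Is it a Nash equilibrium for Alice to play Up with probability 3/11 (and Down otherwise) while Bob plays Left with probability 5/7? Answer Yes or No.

Check Bob's indifference given Alice's mix p = 3/11:
  payoff from Left = 13/11; payoff from Right = 13/11 — equal.
Check Alice's indifference given Bob's mix q = 5/7:
  payoff from Up = 2/7; payoff from Down = 2/7 — equal.
Both players are indifferent, so neither can profitably deviate.

Yes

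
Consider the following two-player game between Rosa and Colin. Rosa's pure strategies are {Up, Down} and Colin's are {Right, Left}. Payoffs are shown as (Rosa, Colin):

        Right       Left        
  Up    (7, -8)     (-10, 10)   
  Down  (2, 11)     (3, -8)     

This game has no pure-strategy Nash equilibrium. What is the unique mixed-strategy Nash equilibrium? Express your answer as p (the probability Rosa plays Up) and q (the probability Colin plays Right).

p = 19/37, q = 13/18

For Colin to be willing to mix, Colin must be indifferent between Right and Left, which pins down Rosa's mix.
  Colin's payoff to Right: p·(-8) + (1−p)·11 = -19p + 11
  Colin's payoff to Left: p·10 + (1−p)·(-8) = 18p - 8
  -19p + 11 = 18p - 8  ⇒  -37p = -19  ⇒  p = 19/37.
In a mixed equilibrium Rosa is indifferent between Up and Down; this condition fixes q.
  Rosa's payoff from Up: q·7 + (1−q)·(-10) = 17q - 10
  Rosa's payoff from Down: q·2 + (1−q)·3 = -q + 3
  17q - 10 = -q + 3  ⇒  18q = 13  ⇒  q = 13/18.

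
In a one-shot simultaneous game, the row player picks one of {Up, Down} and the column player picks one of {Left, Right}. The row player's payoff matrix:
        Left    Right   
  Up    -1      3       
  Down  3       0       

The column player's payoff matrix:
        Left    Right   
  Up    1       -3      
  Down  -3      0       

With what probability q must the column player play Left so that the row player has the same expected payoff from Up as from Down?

Set the row player's expected payoff from Up equal to that from Down:
  the row player's payoff from Up: q·(-1) + (1−q)·3 = -4q + 3
  the row player's payoff from Down: q·3 + (1−q)·0 = 3q
  -4q + 3 = 3q  ⇒  -7q = -3  ⇒  q = 3/7.

q = 3/7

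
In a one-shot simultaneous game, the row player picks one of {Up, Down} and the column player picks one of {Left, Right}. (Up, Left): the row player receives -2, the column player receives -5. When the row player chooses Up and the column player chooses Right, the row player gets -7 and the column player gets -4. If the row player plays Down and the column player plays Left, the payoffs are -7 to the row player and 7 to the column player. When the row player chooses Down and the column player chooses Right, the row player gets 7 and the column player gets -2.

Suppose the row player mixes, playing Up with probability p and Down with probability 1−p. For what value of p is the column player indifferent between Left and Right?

For the column player to be willing to mix, the column player must be indifferent between Left and Right, which pins down the row player's mix.
  the column player's payoff to Left: p·(-5) + (1−p)·7 = -12p + 7
  the column player's payoff to Right: p·(-4) + (1−p)·(-2) = -2p - 2
  -12p + 7 = -2p - 2  ⇒  -10p = -9  ⇒  p = 9/10.

p = 9/10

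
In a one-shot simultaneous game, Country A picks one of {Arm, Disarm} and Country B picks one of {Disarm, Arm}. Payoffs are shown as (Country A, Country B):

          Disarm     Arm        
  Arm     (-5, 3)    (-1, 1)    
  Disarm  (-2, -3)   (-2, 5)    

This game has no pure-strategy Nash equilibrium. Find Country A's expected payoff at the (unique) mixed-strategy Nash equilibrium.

Set Country A's expected payoff from Arm equal to that from Disarm:
  Country A's payoff from Arm: q·(-5) + (1−q)·(-1) = -4q - 1
  Country A's payoff from Disarm: q·(-2) + (1−q)·(-2) = -2
  -4q - 1 = -2  ⇒  -4q = -1  ⇒  q = 1/4.
At equilibrium Country A is indifferent across rows, so Country A's payoff equals the payoff from Arm: (1/4)·(-5) + (3/4)·(-1) = -2.

-2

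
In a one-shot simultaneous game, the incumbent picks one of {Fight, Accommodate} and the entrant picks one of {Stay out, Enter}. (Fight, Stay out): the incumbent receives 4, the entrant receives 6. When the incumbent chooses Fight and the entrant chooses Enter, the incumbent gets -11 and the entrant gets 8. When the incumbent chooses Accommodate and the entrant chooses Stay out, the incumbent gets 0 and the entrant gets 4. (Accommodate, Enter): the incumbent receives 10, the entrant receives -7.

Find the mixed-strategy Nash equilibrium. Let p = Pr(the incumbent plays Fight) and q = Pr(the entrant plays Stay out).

In a mixed equilibrium the entrant is indifferent between Stay out and Enter; this condition fixes p.
  the entrant's payoff to Stay out: p·6 + (1−p)·4 = 2p + 4
  the entrant's payoff to Enter: p·8 + (1−p)·(-7) = 15p - 7
  2p + 4 = 15p - 7  ⇒  -13p = -11  ⇒  p = 11/13.
The incumbent's indifference between Fight and Accommodate determines the entrant's mixing probability q:
  the incumbent's payoff to Fight: q·4 + (1−q)·(-11) = 15q - 11
  the incumbent's payoff to Accommodate: q·0 + (1−q)·10 = -10q + 10
  15q - 11 = -10q + 10  ⇒  25q = 21  ⇒  q = 21/25.

p = 11/13, q = 21/25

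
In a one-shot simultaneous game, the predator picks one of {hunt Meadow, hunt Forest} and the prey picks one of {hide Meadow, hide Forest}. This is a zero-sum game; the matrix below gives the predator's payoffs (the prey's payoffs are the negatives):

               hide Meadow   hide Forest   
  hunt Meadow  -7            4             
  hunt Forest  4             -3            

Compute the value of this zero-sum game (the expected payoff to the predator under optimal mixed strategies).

v = -5/18

Set the predator's expected payoff from hunt Meadow equal to that from hunt Forest:
  the predator's payoff to hunt Meadow: q·(-7) + (1−q)·4 = -11q + 4
  the predator's payoff to hunt Forest: q·4 + (1−q)·(-3) = 7q - 3
  -11q + 4 = 7q - 3  ⇒  -18q = -7  ⇒  q = 7/18.
The value is the predator's expected payoff against this mix (using hunt Meadow): (7/18)·(-7) + (11/18)·4 = -5/18.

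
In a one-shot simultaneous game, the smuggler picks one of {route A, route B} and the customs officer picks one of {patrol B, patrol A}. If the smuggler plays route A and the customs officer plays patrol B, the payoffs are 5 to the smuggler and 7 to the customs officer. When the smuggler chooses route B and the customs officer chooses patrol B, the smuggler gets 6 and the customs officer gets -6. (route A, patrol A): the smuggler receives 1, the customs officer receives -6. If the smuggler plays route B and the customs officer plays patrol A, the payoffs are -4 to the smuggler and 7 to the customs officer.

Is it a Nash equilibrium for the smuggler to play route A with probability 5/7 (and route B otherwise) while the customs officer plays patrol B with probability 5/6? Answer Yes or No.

No

Given the smuggler's mix p = 5/7, the customs officer's payoff from patrol B is 23/7 but from patrol A is -16/7. The customs officer strictly prefers patrol B, so the customs officer would not mix.
So the proposed profile is not a Nash equilibrium.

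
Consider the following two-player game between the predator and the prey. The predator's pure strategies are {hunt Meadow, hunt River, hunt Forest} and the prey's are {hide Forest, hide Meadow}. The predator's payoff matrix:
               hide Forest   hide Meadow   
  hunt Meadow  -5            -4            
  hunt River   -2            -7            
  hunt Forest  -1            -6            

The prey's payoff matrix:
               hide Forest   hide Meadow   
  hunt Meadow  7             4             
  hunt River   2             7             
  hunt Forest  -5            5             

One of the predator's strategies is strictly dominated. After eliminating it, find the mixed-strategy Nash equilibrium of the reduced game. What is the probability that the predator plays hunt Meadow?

The predator's strategy hunt River is strictly dominated by hunt Forest: -1 > -2 and -6 > -7. Eliminate hunt River.
The prey's indifference between hide Forest and hide Meadow determines the predator's mixing probability p:
  the prey's payoff to hide Forest: p·7 + (1−p)·(-5) = 12p - 5
  the prey's payoff to hide Meadow: p·4 + (1−p)·5 = -p + 5
  12p - 5 = -p + 5  ⇒  13p = 10  ⇒  p = 10/13.

p = 10/13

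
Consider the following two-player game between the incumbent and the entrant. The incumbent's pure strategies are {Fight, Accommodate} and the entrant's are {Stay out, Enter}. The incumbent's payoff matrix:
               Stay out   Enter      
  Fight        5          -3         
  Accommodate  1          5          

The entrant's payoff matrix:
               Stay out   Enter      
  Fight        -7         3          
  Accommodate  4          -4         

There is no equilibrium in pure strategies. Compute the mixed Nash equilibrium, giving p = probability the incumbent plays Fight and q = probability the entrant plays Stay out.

For the entrant to be willing to mix, the entrant must be indifferent between Stay out and Enter, which pins down the incumbent's mix.
  the entrant's payoff from Stay out: p·(-7) + (1−p)·4 = -11p + 4
  the entrant's payoff from Enter: p·3 + (1−p)·(-4) = 7p - 4
  -11p + 4 = 7p - 4  ⇒  -18p = -8  ⇒  p = 4/9.
Set the incumbent's expected payoff from Fight equal to that from Accommodate:
  the incumbent's payoff to Fight: q·5 + (1−q)·(-3) = 8q - 3
  the incumbent's payoff to Accommodate: q·1 + (1−q)·5 = -4q + 5
  8q - 3 = -4q + 5  ⇒  12q = 8  ⇒  q = 2/3.

p = 4/9, q = 2/3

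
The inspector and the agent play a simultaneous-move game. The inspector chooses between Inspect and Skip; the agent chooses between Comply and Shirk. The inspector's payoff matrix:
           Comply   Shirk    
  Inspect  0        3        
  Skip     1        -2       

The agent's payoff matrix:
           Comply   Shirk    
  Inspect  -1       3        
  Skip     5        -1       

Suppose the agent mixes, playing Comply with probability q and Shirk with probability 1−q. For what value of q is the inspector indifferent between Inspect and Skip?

q = 5/6

The agent's mix must leave the inspector indifferent between Inspect and Skip.
  the inspector's expected payoff from Inspect: q·0 + (1−q)·3 = -3q + 3
  the inspector's expected payoff from Skip: q·1 + (1−q)·(-2) = 3q - 2
  -3q + 3 = 3q - 2  ⇒  -6q = -5  ⇒  q = 5/6.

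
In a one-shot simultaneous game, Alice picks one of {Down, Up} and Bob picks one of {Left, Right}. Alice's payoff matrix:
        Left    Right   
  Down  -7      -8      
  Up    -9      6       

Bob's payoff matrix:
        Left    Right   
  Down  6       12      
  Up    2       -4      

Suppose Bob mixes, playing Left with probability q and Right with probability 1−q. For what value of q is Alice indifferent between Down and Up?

q = 7/8

Alice's indifference between Down and Up determines Bob's mixing probability q:
  Alice's payoff from Down: q·(-7) + (1−q)·(-8) = q - 8
  Alice's payoff from Up: q·(-9) + (1−q)·6 = -15q + 6
  q - 8 = -15q + 6  ⇒  16q = 14  ⇒  q = 7/8.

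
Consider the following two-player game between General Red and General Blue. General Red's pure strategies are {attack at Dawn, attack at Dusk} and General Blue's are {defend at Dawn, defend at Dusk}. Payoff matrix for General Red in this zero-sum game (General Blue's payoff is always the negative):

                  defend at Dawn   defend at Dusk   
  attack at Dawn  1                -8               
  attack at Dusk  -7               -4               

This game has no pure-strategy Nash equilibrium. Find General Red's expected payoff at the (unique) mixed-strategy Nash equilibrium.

Set General Red's expected payoff from attack at Dawn equal to that from attack at Dusk:
  General Red's expected payoff from attack at Dawn: q·1 + (1−q)·(-8) = 9q - 8
  General Red's expected payoff from attack at Dusk: q·(-7) + (1−q)·(-4) = -3q - 4
  9q - 8 = -3q - 4  ⇒  12q = 4  ⇒  q = 1/3.
At equilibrium General Red is indifferent across rows, so General Red's payoff equals the payoff from attack at Dawn: (1/3)·1 + (2/3)·(-8) = -5.

-5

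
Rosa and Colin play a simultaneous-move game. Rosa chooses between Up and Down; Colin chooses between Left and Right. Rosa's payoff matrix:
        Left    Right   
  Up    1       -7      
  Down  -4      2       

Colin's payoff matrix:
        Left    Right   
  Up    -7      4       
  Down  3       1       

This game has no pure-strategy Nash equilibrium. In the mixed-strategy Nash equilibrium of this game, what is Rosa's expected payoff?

-13/7

Set Rosa's expected payoff from Up equal to that from Down:
  Rosa's payoff from Up: q·1 + (1−q)·(-7) = 8q - 7
  Rosa's payoff from Down: q·(-4) + (1−q)·2 = -6q + 2
  8q - 7 = -6q + 2  ⇒  14q = 9  ⇒  q = 9/14.
At equilibrium Rosa is indifferent across rows, so Rosa's payoff equals the payoff from Up: (9/14)·1 + (5/14)·(-7) = -13/7.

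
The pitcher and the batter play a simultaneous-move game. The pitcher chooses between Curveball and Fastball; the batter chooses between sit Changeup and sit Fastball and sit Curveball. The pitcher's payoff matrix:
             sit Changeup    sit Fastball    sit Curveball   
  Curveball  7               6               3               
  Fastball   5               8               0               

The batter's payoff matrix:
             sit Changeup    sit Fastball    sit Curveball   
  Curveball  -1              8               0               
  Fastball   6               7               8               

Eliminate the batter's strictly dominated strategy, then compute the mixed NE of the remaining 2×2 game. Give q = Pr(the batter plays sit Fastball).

q = 3/5

The batter's strategy sit Changeup is strictly dominated by sit Curveball: 0 > -1 and 8 > 6. Eliminate sit Changeup.
The batter's mix must leave the pitcher indifferent between Curveball and Fastball.
  the pitcher's payoff from Curveball: q·6 + (1−q)·3 = 3q + 3
  the pitcher's payoff from Fastball: q·8 + (1−q)·0 = 8q
  3q + 3 = 8q  ⇒  -5q = -3  ⇒  q = 3/5.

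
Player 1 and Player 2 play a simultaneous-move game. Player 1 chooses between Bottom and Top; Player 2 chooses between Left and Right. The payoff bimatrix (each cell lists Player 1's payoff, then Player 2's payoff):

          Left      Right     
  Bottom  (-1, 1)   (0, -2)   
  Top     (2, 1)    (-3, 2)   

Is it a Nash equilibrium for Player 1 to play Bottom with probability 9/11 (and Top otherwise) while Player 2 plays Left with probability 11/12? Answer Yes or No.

No

Given Player 1's mix p = 9/11, Player 2's payoff from Left is 1 but from Right is -14/11. Player 2 strictly prefers Left, so Player 2 would not mix.
So the proposed profile is not a Nash equilibrium.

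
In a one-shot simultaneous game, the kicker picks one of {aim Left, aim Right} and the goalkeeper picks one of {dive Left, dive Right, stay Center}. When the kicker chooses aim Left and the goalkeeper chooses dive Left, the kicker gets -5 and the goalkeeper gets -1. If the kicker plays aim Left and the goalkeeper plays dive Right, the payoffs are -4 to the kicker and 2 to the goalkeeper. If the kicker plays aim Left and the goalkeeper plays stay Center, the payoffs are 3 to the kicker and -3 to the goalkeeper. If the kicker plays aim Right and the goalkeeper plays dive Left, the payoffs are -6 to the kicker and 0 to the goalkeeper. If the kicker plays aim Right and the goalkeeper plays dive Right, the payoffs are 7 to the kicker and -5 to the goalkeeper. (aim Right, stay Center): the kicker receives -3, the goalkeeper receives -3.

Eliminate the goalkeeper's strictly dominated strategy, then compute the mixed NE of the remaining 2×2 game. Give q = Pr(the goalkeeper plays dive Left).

The goalkeeper's strategy stay Center is strictly dominated by dive Left: -1 > -3 and 0 > -3. Eliminate stay Center.
Set the kicker's expected payoff from aim Left equal to that from aim Right:
  the kicker's payoff to aim Left: q·(-5) + (1−q)·(-4) = -q - 4
  the kicker's payoff to aim Right: q·(-6) + (1−q)·7 = -13q + 7
  -q - 4 = -13q + 7  ⇒  12q = 11  ⇒  q = 11/12.

q = 11/12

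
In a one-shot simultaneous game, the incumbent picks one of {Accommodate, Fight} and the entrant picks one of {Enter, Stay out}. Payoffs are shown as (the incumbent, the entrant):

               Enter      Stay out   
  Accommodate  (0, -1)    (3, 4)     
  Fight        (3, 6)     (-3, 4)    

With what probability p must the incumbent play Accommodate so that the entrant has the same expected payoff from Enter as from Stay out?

p = 2/7

In a mixed equilibrium the entrant is indifferent between Enter and Stay out; this condition fixes p.
  the entrant's payoff to Enter: p·(-1) + (1−p)·6 = -7p + 6
  the entrant's payoff to Stay out: p·4 + (1−p)·4 = 4
  -7p + 6 = 4  ⇒  -7p = -2  ⇒  p = 2/7.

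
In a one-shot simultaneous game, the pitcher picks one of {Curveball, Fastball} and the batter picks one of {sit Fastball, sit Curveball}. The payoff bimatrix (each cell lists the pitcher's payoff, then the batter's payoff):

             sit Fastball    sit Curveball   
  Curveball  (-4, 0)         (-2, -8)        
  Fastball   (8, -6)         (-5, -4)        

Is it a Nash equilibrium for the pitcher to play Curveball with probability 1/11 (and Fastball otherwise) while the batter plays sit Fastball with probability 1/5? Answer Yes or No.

No

Given the pitcher's mix p = 1/11, the batter's payoff from sit Fastball is -60/11 but from sit Curveball is -48/11. The batter strictly prefers sit Curveball, so the batter would not mix.
So the proposed profile is not a Nash equilibrium.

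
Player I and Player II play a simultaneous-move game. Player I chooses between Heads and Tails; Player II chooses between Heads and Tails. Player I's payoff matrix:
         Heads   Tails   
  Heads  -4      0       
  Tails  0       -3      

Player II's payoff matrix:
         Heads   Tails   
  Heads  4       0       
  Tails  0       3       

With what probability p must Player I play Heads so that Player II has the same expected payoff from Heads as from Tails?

p = 3/7

In a mixed equilibrium Player II is indifferent between Heads and Tails; this condition fixes p.
  Player II's payoff to Heads: p·4 + (1−p)·0 = 4p
  Player II's payoff to Tails: p·0 + (1−p)·3 = -3p + 3
  4p = -3p + 3  ⇒  7p = 3  ⇒  p = 3/7.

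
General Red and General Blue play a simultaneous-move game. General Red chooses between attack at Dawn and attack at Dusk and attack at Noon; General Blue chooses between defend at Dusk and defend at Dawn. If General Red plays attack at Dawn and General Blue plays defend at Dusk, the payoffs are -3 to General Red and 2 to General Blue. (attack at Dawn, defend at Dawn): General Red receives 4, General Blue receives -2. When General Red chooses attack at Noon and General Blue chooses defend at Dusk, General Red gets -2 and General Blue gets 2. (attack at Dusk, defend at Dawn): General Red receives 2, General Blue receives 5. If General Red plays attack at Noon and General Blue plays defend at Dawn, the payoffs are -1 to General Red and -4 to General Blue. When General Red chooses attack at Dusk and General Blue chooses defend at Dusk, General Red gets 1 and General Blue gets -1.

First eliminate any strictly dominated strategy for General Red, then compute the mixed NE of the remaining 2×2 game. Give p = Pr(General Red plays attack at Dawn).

General Red's strategy attack at Noon is strictly dominated by attack at Dusk: 1 > -2 and 2 > -1. Eliminate attack at Noon.
In a mixed equilibrium General Blue is indifferent between defend at Dusk and defend at Dawn; this condition fixes p.
  General Blue's expected payoff from defend at Dusk: p·2 + (1−p)·(-1) = 3p - 1
  General Blue's expected payoff from defend at Dawn: p·(-2) + (1−p)·5 = -7p + 5
  3p - 1 = -7p + 5  ⇒  10p = 6  ⇒  p = 3/5.

p = 3/5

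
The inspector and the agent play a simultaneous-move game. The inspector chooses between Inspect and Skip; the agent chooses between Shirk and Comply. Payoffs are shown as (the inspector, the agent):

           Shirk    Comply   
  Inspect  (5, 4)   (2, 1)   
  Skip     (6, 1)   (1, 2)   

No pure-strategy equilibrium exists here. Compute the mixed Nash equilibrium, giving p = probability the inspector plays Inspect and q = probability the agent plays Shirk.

p = 1/4, q = 1/2

In a mixed equilibrium the agent is indifferent between Shirk and Comply; this condition fixes p.
  the agent's payoff to Shirk: p·4 + (1−p)·1 = 3p + 1
  the agent's payoff to Comply: p·1 + (1−p)·2 = -p + 2
  3p + 1 = -p + 2  ⇒  4p = 1  ⇒  p = 1/4.
The inspector's indifference between Inspect and Skip determines the agent's mixing probability q:
  the inspector's expected payoff from Inspect: q·5 + (1−q)·2 = 3q + 2
  the inspector's expected payoff from Skip: q·6 + (1−q)·1 = 5q + 1
  3q + 2 = 5q + 1  ⇒  -2q = -1  ⇒  q = 1/2.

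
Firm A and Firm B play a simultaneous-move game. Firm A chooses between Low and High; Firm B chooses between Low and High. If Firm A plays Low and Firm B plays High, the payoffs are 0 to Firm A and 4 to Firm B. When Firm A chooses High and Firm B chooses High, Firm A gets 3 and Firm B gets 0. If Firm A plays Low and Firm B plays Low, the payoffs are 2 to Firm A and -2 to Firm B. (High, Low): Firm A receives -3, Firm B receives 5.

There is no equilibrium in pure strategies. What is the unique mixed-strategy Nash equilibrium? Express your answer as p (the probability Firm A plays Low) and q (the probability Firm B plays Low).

Firm B's indifference between Low and High determines Firm A's mixing probability p:
  Firm B's payoff to Low: p·(-2) + (1−p)·5 = -7p + 5
  Firm B's payoff to High: p·4 + (1−p)·0 = 4p
  -7p + 5 = 4p  ⇒  -11p = -5  ⇒  p = 5/11.
For Firm A to be willing to mix, Firm A must be indifferent between Low and High, which pins down Firm B's mix.
  Firm A's payoff to Low: q·2 + (1−q)·0 = 2q
  Firm A's payoff to High: q·(-3) + (1−q)·3 = -6q + 3
  2q = -6q + 3  ⇒  8q = 3  ⇒  q = 3/8.

p = 5/11, q = 3/8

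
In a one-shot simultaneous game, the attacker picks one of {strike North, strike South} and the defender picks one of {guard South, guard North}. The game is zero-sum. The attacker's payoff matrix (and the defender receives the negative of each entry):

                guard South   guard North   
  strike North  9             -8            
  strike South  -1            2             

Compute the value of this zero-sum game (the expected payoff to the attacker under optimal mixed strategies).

v = 1/2

In a mixed equilibrium the attacker is indifferent between strike North and strike South; this condition fixes q.
  the attacker's expected payoff from strike North: q·9 + (1−q)·(-8) = 17q - 8
  the attacker's expected payoff from strike South: q·(-1) + (1−q)·2 = -3q + 2
  17q - 8 = -3q + 2  ⇒  20q = 10  ⇒  q = 1/2.
The value is the attacker's expected payoff against this mix (using strike North): (1/2)·9 + (1/2)·(-8) = 1/2.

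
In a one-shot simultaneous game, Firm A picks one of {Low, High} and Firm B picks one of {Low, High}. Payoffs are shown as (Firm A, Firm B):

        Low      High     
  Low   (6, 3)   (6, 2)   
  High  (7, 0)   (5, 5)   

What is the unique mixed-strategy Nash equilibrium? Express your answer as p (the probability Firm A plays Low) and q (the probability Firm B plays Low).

Set Firm B's expected payoff from Low equal to that from High:
  Firm B's expected payoff from Low: p·3 + (1−p)·0 = 3p
  Firm B's expected payoff from High: p·2 + (1−p)·5 = -3p + 5
  3p = -3p + 5  ⇒  6p = 5  ⇒  p = 5/6.
In a mixed equilibrium Firm A is indifferent between Low and High; this condition fixes q.
  Firm A's expected payoff from Low: q·6 + (1−q)·6 = 6
  Firm A's expected payoff from High: q·7 + (1−q)·5 = 2q + 5
  6 = 2q + 5  ⇒  -2q = -1  ⇒  q = 1/2.

p = 5/6, q = 1/2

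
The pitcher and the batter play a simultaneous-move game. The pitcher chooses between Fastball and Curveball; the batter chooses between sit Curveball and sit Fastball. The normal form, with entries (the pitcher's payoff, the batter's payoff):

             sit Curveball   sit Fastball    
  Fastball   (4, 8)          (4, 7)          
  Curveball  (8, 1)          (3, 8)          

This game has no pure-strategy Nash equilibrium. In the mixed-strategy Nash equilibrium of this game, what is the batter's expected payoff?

57/8

For the batter to be willing to mix, the batter must be indifferent between sit Curveball and sit Fastball, which pins down the pitcher's mix.
  the batter's payoff to sit Curveball: p·8 + (1−p)·1 = 7p + 1
  the batter's payoff to sit Fastball: p·7 + (1−p)·8 = -p + 8
  7p + 1 = -p + 8  ⇒  8p = 7  ⇒  p = 7/8.
At equilibrium the batter is indifferent across columns, so the batter's payoff equals the payoff from sit Curveball: (7/8)·8 + (1/8)·1 = 57/8.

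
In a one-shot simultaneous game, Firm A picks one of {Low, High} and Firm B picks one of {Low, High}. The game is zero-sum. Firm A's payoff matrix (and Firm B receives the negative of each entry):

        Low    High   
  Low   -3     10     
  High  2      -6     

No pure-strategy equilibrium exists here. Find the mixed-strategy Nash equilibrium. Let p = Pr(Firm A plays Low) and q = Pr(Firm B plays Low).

p = 8/21, q = 16/21

Firm A's mix must leave Firm B indifferent between Low and High.
  Firm B's payoff from Low: p·3 + (1−p)·(-2) = 5p - 2
  Firm B's payoff from High: p·(-10) + (1−p)·6 = -16p + 6
  5p - 2 = -16p + 6  ⇒  21p = 8  ⇒  p = 8/21.
Firm B's mix must leave Firm A indifferent between Low and High.
  Firm A's payoff to Low: q·(-3) + (1−q)·10 = -13q + 10
  Firm A's payoff to High: q·2 + (1−q)·(-6) = 8q - 6
  -13q + 10 = 8q - 6  ⇒  -21q = -16  ⇒  q = 16/21.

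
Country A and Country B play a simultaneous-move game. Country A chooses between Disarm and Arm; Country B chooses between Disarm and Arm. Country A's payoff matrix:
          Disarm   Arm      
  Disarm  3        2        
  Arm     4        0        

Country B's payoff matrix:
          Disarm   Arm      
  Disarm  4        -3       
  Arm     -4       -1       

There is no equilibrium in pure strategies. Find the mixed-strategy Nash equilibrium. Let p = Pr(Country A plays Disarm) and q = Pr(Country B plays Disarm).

p = 3/10, q = 2/3

For Country B to be willing to mix, Country B must be indifferent between Disarm and Arm, which pins down Country A's mix.
  Country B's payoff to Disarm: p·4 + (1−p)·(-4) = 8p - 4
  Country B's payoff to Arm: p·(-3) + (1−p)·(-1) = -2p - 1
  8p - 4 = -2p - 1  ⇒  10p = 3  ⇒  p = 3/10.
Set Country A's expected payoff from Disarm equal to that from Arm:
  Country A's payoff to Disarm: q·3 + (1−q)·2 = q + 2
  Country A's payoff to Arm: q·4 + (1−q)·0 = 4q
  q + 2 = 4q  ⇒  -3q = -2  ⇒  q = 2/3.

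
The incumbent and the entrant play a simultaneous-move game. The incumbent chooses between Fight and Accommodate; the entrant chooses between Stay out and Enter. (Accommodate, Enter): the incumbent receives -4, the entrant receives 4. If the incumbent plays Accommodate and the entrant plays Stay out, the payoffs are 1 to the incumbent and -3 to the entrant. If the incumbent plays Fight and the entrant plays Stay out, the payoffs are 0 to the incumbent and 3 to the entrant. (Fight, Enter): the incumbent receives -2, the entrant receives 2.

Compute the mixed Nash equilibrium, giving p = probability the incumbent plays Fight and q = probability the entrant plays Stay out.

Set the entrant's expected payoff from Stay out equal to that from Enter:
  the entrant's expected payoff from Stay out: p·3 + (1−p)·(-3) = 6p - 3
  the entrant's expected payoff from Enter: p·2 + (1−p)·4 = -2p + 4
  6p - 3 = -2p + 4  ⇒  8p = 7  ⇒  p = 7/8.
The incumbent's indifference between Fight and Accommodate determines the entrant's mixing probability q:
  the incumbent's payoff to Fight: q·0 + (1−q)·(-2) = 2q - 2
  the incumbent's payoff to Accommodate: q·1 + (1−q)·(-4) = 5q - 4
  2q - 2 = 5q - 4  ⇒  -3q = -2  ⇒  q = 2/3.

p = 7/8, q = 2/3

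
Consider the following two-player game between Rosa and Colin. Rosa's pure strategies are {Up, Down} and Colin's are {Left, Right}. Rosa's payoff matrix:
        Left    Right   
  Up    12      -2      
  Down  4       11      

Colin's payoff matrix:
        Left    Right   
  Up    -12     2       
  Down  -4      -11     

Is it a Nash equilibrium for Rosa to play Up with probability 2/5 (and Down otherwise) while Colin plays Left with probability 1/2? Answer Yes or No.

Given Rosa's mix p = 2/5, Colin's payoff from Left is -36/5 but from Right is -29/5. Colin strictly prefers Right, so Colin would not mix.
So the proposed profile is not a Nash equilibrium.

No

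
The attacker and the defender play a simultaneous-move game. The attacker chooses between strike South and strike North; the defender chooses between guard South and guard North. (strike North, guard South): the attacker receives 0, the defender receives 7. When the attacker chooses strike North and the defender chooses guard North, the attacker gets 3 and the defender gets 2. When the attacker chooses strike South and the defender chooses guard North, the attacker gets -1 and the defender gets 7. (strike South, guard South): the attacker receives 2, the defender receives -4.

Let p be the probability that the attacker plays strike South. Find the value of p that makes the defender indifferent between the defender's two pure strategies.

p = 5/16

The attacker's mix must leave the defender indifferent between guard South and guard North.
  the defender's payoff to guard South: p·(-4) + (1−p)·7 = -11p + 7
  the defender's payoff to guard North: p·7 + (1−p)·2 = 5p + 2
  -11p + 7 = 5p + 2  ⇒  -16p = -5  ⇒  p = 5/16.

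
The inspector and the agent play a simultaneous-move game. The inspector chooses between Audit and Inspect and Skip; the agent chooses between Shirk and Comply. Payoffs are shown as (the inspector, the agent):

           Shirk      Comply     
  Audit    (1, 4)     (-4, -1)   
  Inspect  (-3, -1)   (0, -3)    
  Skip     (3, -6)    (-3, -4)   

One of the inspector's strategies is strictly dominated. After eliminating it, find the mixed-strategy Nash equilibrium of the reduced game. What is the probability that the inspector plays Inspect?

The inspector's strategy Audit is strictly dominated by Skip: 3 > 1 and -3 > -4. Eliminate Audit.
Set the agent's expected payoff from Shirk equal to that from Comply:
  the agent's payoff to Shirk: p·(-1) + (1−p)·(-6) = 5p - 6
  the agent's payoff to Comply: p·(-3) + (1−p)·(-4) = p - 4
  5p - 6 = p - 4  ⇒  4p = 2  ⇒  p = 1/2.

p = 1/2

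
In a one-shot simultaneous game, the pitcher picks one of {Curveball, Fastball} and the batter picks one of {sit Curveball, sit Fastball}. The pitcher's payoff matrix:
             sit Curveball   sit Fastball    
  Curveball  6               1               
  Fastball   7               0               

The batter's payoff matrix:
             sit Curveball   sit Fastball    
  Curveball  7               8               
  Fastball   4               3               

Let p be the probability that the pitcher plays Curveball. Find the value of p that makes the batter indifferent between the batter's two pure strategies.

p = 1/2

For the batter to be willing to mix, the batter must be indifferent between sit Curveball and sit Fastball, which pins down the pitcher's mix.
  the batter's expected payoff from sit Curveball: p·7 + (1−p)·4 = 3p + 4
  the batter's expected payoff from sit Fastball: p·8 + (1−p)·3 = 5p + 3
  3p + 4 = 5p + 3  ⇒  -2p = -1  ⇒  p = 1/2.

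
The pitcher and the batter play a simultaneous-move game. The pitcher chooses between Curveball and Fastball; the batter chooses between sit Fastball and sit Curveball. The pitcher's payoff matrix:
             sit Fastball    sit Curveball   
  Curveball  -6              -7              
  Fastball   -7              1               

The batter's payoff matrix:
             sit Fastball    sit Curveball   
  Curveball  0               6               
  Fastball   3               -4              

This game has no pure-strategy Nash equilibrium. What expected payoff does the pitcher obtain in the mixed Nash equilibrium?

For the pitcher to be willing to mix, the pitcher must be indifferent between Curveball and Fastball, which pins down the batter's mix.
  the pitcher's expected payoff from Curveball: q·(-6) + (1−q)·(-7) = q - 7
  the pitcher's expected payoff from Fastball: q·(-7) + (1−q)·1 = -8q + 1
  q - 7 = -8q + 1  ⇒  9q = 8  ⇒  q = 8/9.
At equilibrium the pitcher is indifferent across rows, so the pitcher's payoff equals the payoff from Curveball: (8/9)·(-6) + (1/9)·(-7) = -55/9.

-55/9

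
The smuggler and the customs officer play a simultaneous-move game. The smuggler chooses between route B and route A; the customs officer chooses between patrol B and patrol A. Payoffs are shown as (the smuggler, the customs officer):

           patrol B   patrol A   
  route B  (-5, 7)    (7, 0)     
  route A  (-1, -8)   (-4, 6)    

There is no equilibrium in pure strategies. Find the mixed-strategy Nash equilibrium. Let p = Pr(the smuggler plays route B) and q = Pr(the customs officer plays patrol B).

For the customs officer to be willing to mix, the customs officer must be indifferent between patrol B and patrol A, which pins down the smuggler's mix.
  the customs officer's payoff from patrol B: p·7 + (1−p)·(-8) = 15p - 8
  the customs officer's payoff from patrol A: p·0 + (1−p)·6 = -6p + 6
  15p - 8 = -6p + 6  ⇒  21p = 14  ⇒  p = 2/3.
The customs officer's mix must leave the smuggler indifferent between route B and route A.
  the smuggler's payoff to route B: q·(-5) + (1−q)·7 = -12q + 7
  the smuggler's payoff to route A: q·(-1) + (1−q)·(-4) = 3q - 4
  -12q + 7 = 3q - 4  ⇒  -15q = -11  ⇒  q = 11/15.

p = 2/3, q = 11/15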